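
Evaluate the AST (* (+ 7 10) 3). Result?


Evaluate inner: (+ 7 10) = 17
Evaluate root: (* 17 3) = 51
Result: 51


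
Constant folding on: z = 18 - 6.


18 - 6 = 12 at compile time
Optimized: z = 12


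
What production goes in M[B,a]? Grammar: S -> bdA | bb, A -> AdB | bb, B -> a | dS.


For [B, a]: 'a' ∈ FIRST(a)
Entry: B -> a


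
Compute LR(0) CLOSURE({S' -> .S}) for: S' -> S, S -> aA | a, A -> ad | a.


Start: S' -> .S
For each item with dot before a nonterminal B, add B -> .γ for every B-production
Closure: [S' -> .S, S -> .aA, S -> .a]


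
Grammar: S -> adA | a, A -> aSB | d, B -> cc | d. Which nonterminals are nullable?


A nonterminal is nullable iff some alternative derives ε (directly, or every symbol in it is nullable)
Nullable: {}


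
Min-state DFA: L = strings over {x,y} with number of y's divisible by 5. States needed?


Track (count of y) mod 5: states 0..4, accept at 0
Minimal DFA: 5 states


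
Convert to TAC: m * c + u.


Break into single-operator statements:
t1 = m * c
t2 = t1 + u


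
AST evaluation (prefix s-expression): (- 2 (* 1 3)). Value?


Evaluate inner: (* 1 3) = 3
Evaluate root: (- 2 3) = -1
Result: -1


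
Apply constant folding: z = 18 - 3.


18 - 3 = 15 at compile time
Optimized: z = 15


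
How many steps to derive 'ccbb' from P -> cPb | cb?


Derivation: P => cPb => ccbb
Steps: 2


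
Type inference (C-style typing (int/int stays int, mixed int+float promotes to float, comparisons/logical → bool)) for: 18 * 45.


Operand types: int * int
Rule: mixed int/float promotes to float; int/int stays int
Result type: int


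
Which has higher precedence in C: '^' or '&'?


'&' is bitwise AND (level 5); '^' is bitwise XOR (level 4)
Higher level binds tighter
'&' has higher precedence than '^'


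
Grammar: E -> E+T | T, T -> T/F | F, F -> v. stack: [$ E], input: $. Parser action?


start symbol E on stack, input exhausted
Action: accept


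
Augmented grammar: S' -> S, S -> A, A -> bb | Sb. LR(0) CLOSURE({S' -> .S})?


Start: S' -> .S
For each item with dot before a nonterminal B, add B -> .γ for every B-production
Closure: [S' -> .S, S -> .A, A -> .bb, A -> .Sb]


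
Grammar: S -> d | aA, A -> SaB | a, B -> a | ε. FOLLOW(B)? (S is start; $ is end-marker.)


$ ∈ FOLLOW(S). For each A -> αBβ: add FIRST(β)\{ε} to FOLLOW(B); if β nullable, add FOLLOW(A).
FOLLOW(B) = {$, a}


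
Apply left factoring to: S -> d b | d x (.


Common prefix: 'd'
Factored: S -> d S', S' -> b | x (


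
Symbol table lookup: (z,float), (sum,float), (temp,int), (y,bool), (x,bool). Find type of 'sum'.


Lookup 'sum' → type float


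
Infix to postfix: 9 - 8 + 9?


Left to right (same or higher precedence on left)
Postfix: 9 8 - 9 +


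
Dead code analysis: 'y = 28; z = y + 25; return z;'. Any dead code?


y is read by z's definition; z is returned
No dead code


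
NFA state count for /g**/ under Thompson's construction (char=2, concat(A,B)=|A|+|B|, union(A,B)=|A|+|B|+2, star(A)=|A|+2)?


Syntax tree has 1 char leaf(s), 0 union(s), 2 star(s)
chars contribute 1×2 = 2; each union adds +2; each star adds +2
Total: 2 + 0 + 4 = 6 states


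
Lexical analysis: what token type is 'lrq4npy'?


Pattern: letter/underscore followed by alphanumerics, not a keyword
Type: IDENTIFIER


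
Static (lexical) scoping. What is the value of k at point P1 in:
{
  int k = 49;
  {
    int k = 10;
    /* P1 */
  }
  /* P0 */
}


k declared in the same block as P1
k = 10


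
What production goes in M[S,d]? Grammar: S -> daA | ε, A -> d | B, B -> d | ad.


For [S, d]: 'd' ∈ FIRST(daA)
Entry: S -> daA


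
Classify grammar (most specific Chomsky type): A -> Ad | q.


Left-linear: every RHS is a terminal or one nonterminal followed by a terminal
Classification: Type 3 (Regular)


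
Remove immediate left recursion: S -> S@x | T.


Left-recursive alternatives: S@x; non-recursive: T
Introduce S': S -> TS', S' -> @xS' | ε


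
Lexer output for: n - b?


Scan left to right, longest-match per lexeme
Tokens: ID(n), OP(-), ID(b)


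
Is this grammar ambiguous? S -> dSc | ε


balanced d^n…c^n: each string has a unique parse
Unambiguous


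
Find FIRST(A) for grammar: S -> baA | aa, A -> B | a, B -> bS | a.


Per alternative of A: FIRST(B) = {a, b}; FIRST(a) = {a}
FIRST(A) = {a, b}


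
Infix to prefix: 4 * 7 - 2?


left-to-right (same/higher precedence on left): tree is (- (* 4 7) 2)
Prefix: - * 4 7 2


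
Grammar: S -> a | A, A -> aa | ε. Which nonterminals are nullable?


A nonterminal is nullable iff some alternative derives ε (directly, or every symbol in it is nullable)
Nullable: {A, S}


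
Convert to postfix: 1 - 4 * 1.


* has higher precedence, evaluate 4*1 first
Postfix: 1 4 1 * -


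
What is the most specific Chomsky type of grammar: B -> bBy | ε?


Single nonterminal LHS, but b^n y^n is not regular
Classification: Type 2 (Context-Free)


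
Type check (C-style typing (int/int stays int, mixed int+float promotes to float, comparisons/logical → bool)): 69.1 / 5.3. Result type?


Operand types: float / float
Rule: mixed int/float promotes to float; int/int stays int
Result type: float


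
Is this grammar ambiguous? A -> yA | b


right-linear, alternatives start with distinct terminals 'y' vs 'b': unique leftmost derivation
Unambiguous


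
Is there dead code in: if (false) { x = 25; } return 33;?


condition is constant false, so the whole block is unreachable
Dead: 'if (false) { x = 25; }'


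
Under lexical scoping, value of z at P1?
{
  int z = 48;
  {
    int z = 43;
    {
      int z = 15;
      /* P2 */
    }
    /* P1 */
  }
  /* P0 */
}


z declared in the same block as P1
z = 43


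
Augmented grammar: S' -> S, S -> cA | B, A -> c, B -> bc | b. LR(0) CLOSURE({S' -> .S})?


Start: S' -> .S
For each item with dot before a nonterminal B, add B -> .γ for every B-production
Closure: [S' -> .S, S -> .cA, S -> .B, B -> .bc, B -> .b]


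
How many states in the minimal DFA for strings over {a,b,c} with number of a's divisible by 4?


Track (count of a) mod 4: states 0..3, accept at 0
Minimal DFA: 4 states


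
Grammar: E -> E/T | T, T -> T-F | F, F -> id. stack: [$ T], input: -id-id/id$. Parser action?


shift '-' to continue T -> T-F
Action: shift


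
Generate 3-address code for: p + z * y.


Break into single-operator statements:
t1 = z * y
t2 = p + t1


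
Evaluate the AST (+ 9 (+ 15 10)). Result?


Evaluate inner: (+ 15 10) = 25
Evaluate root: (+ 9 25) = 34
Result: 34


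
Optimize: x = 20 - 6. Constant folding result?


20 - 6 = 14 at compile time
Optimized: x = 14


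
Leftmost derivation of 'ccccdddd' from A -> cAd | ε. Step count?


Derivation: A => cAd => ccAdd => cccAddd => ccccAdddd => ccccdddd
Steps: 5


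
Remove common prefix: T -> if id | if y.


Common prefix: 'if'
Factored: T -> if T', T' -> id | y


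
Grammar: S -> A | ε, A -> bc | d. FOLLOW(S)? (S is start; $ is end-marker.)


$ ∈ FOLLOW(S). For each A -> αBβ: add FIRST(β)\{ε} to FOLLOW(B); if β nullable, add FOLLOW(A).
FOLLOW(S) = {$}


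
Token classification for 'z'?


Pattern: letter/underscore followed by alphanumerics, not a keyword
Type: IDENTIFIER


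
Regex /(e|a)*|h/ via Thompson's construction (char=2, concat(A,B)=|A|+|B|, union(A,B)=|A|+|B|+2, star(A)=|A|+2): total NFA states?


Syntax tree has 3 char leaf(s), 2 union(s), 1 star(s)
chars contribute 3×2 = 6; each union adds +2; each star adds +2
Total: 6 + 4 + 2 = 12 states


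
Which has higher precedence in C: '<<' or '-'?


'-' is additive (level 9); '<<' is shift (level 8)
Higher level binds tighter
'-' has higher precedence than '<<'


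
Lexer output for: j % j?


Scan left to right, longest-match per lexeme
Tokens: ID(j), OP(%), ID(j)


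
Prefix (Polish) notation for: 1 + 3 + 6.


left-to-right (same/higher precedence on left): tree is (+ (+ 1 3) 6)
Prefix: + + 1 3 6


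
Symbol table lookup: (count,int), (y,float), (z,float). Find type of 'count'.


Lookup 'count' → type int


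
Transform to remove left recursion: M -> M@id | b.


Left-recursive alternatives: M@id; non-recursive: b
Introduce M': M -> bM', M' -> @idM' | ε


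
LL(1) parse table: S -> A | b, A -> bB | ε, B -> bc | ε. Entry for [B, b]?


For [B, b]: 'b' ∈ FIRST(bc)
Entry: B -> bc


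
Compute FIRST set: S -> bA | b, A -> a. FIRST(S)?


Per alternative of S: FIRST(bA) = {b}; FIRST(b) = {b}
FIRST(S) = {b}


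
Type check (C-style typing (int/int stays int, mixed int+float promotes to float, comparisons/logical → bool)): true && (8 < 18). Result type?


Operand types: bool && bool
Rule: logical operators take bool operands and yield bool
Result type: bool


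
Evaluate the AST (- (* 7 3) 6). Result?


Evaluate inner: (* 7 3) = 21
Evaluate root: (- 21 6) = 15
Result: 15


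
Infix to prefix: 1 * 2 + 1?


left-to-right (same/higher precedence on left): tree is (+ (* 1 2) 1)
Prefix: + * 1 2 1


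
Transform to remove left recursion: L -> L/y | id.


Left-recursive alternatives: L/y; non-recursive: id
Introduce L': L -> idL', L' -> /yL' | ε


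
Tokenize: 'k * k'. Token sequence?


Scan left to right, longest-match per lexeme
Tokens: ID(k), OP(*), ID(k)


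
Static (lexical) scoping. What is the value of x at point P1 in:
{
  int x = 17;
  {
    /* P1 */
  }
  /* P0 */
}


P1's block does not declare x; resolves to the enclosing declaration at depth 0
x = 17


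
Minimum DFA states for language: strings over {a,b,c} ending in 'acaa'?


Track the longest suffix of input matching a prefix of 'acaa': 5 classes (prefixes of length 0..4)
Minimal DFA: 5 states


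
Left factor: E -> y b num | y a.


Common prefix: 'y'
Factored: E -> y E', E' -> b num | a


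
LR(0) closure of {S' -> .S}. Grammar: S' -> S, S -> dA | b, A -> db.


Start: S' -> .S
For each item with dot before a nonterminal B, add B -> .γ for every B-production
Closure: [S' -> .S, S -> .dA, S -> .b]


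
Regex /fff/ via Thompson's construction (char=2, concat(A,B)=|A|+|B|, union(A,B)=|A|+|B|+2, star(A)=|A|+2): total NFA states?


Syntax tree has 3 char leaf(s), 0 union(s), 0 star(s)
chars contribute 3×2 = 6; each union adds +2; each star adds +2
Total: 6 + 0 + 0 = 6 states


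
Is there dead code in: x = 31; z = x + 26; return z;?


x is read by z's definition; z is returned
No dead code


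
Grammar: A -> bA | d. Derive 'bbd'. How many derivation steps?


Derivation: A => bA => bbA => bbd
Steps: 3


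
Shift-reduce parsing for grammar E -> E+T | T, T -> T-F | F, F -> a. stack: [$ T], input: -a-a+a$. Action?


shift '-' to continue T -> T-F
Action: shift


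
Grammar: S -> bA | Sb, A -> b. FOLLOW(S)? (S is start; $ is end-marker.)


$ ∈ FOLLOW(S). For each A -> αBβ: add FIRST(β)\{ε} to FOLLOW(B); if β nullable, add FOLLOW(A).
FOLLOW(S) = {$, b}


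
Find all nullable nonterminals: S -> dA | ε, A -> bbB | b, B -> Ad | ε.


A nonterminal is nullable iff some alternative derives ε (directly, or every symbol in it is nullable)
Nullable: {B, S}


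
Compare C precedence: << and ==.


'<<' is shift (level 8); '==' is equality (level 6)
Higher level binds tighter
'<<' has higher precedence than '=='


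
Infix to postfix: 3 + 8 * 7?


* has higher precedence, evaluate 8*7 first
Postfix: 3 8 7 * +


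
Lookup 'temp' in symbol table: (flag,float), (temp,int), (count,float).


Lookup 'temp' → type int


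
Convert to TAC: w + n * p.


Break into single-operator statements:
t1 = n * p
t2 = w + t1


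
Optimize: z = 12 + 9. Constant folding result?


12 + 9 = 21 at compile time
Optimized: z = 21


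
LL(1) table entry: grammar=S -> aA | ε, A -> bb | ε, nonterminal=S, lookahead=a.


For [S, a]: 'a' ∈ FIRST(aA)
Entry: S -> aA


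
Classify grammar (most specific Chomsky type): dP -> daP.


LHS has context (more than one symbol) and |LHS| ≤ |RHS|
Classification: Type 1 (Context-Sensitive)


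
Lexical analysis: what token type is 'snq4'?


Pattern: letter/underscore followed by alphanumerics, not a keyword
Type: IDENTIFIER


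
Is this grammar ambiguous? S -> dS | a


right-linear, alternatives start with distinct terminals 'd' vs 'a': unique leftmost derivation
Unambiguous


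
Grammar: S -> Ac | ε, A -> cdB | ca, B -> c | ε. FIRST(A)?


Per alternative of A: FIRST(cdB) = {c}; FIRST(ca) = {c}
FIRST(A) = {c}


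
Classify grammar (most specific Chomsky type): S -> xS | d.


Right-linear: every RHS is a terminal or a terminal followed by one nonterminal
Classification: Type 3 (Regular)


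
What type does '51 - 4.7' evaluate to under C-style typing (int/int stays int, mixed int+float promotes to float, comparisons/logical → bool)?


Operand types: int - float
Rule: mixed int/float promotes to float; int/int stays int
Result type: float


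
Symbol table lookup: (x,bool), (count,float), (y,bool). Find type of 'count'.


Lookup 'count' → type float


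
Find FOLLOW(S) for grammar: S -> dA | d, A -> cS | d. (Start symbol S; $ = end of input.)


$ ∈ FOLLOW(S). For each A -> αBβ: add FIRST(β)\{ε} to FOLLOW(B); if β nullable, add FOLLOW(A).
FOLLOW(S) = {$}


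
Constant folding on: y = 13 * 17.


13 * 17 = 221 at compile time
Optimized: y = 221


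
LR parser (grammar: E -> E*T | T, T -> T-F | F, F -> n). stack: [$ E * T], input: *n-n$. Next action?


handle 'E*T' on top; lookahead ∈ FOLLOW(E) = {*, $}
Action: reduce (E -> E*T)


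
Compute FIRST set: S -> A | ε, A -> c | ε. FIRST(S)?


Per alternative of S: FIRST(A) = {c, ε}; FIRST(ε) = {ε}
FIRST(S) = {c, ε}


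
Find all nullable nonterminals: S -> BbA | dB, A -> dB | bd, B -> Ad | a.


A nonterminal is nullable iff some alternative derives ε (directly, or every symbol in it is nullable)
Nullable: {}


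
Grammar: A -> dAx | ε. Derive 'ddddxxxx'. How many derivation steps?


Derivation: A => dAx => ddAxx => dddAxxx => ddddAxxxx => ddddxxxx
Steps: 5


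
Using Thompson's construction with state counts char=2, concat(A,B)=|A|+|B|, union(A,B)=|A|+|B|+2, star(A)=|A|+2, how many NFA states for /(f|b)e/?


Syntax tree has 3 char leaf(s), 1 union(s), 0 star(s)
chars contribute 3×2 = 6; each union adds +2; each star adds +2
Total: 6 + 2 + 0 = 8 states


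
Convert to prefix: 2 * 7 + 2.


left-to-right (same/higher precedence on left): tree is (+ (* 2 7) 2)
Prefix: + * 2 7 2


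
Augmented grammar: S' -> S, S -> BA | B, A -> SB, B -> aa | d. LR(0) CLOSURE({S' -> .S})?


Start: S' -> .S
For each item with dot before a nonterminal B, add B -> .γ for every B-production
Closure: [S' -> .S, S -> .BA, S -> .B, B -> .aa, B -> .d]


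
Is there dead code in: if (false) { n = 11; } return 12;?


condition is constant false, so the whole block is unreachable
Dead: 'if (false) { n = 11; }'


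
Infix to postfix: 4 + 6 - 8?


Left to right (same or higher precedence on left)
Postfix: 4 6 + 8 -


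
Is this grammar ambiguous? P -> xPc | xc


balanced x^n…c^n: each string has a unique parse
Unambiguous


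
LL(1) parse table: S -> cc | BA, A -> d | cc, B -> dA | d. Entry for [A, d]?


For [A, d]: 'd' ∈ FIRST(d)
Entry: A -> d


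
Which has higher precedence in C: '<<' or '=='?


'<<' is shift (level 8); '==' is equality (level 6)
Higher level binds tighter
'<<' has higher precedence than '=='


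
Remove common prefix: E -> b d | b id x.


Common prefix: 'b'
Factored: E -> b E', E' -> d | id x


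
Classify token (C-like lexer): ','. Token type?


Pattern: delimiter/punctuation
Type: PUNCTUATION


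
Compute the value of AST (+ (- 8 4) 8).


Evaluate inner: (- 8 4) = 4
Evaluate root: (+ 4 8) = 12
Result: 12


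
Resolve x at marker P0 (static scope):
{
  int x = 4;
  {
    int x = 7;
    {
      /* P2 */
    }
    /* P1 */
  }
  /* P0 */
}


x declared in the same block as P0
x = 4


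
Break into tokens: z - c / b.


Scan left to right, longest-match per lexeme
Tokens: ID(z), OP(-), ID(c), OP(/), ID(b)


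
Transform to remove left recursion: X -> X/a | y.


Left-recursive alternatives: X/a; non-recursive: y
Introduce X': X -> yX', X' -> /aX' | ε


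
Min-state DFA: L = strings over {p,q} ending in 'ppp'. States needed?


Track the longest suffix of input matching a prefix of 'ppp': 4 classes (prefixes of length 0..3)
Minimal DFA: 4 states


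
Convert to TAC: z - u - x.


Break into single-operator statements:
t1 = z - u
t2 = t1 - x


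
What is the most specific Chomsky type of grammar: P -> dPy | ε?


Single nonterminal LHS, but d^n y^n is not regular
Classification: Type 2 (Context-Free)


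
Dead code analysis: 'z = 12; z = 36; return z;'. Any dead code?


first assignment to z is overwritten before any read
Dead: 'z = 12'


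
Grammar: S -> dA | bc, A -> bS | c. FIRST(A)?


Per alternative of A: FIRST(bS) = {b}; FIRST(c) = {c}
FIRST(A) = {b, c}


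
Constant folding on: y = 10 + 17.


10 + 17 = 27 at compile time
Optimized: y = 27


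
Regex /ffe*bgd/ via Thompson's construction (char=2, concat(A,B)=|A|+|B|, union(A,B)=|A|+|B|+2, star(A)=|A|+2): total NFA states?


Syntax tree has 6 char leaf(s), 0 union(s), 1 star(s)
chars contribute 6×2 = 12; each union adds +2; each star adds +2
Total: 12 + 0 + 2 = 14 states


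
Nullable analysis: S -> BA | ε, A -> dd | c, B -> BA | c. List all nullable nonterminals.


A nonterminal is nullable iff some alternative derives ε (directly, or every symbol in it is nullable)
Nullable: {S}


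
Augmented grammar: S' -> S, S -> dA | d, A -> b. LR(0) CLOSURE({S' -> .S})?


Start: S' -> .S
For each item with dot before a nonterminal B, add B -> .γ for every B-production
Closure: [S' -> .S, S -> .dA, S -> .d]


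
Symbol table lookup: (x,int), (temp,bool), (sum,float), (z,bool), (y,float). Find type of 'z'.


Lookup 'z' → type bool


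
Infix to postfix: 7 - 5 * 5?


* has higher precedence, evaluate 5*5 first
Postfix: 7 5 5 * -


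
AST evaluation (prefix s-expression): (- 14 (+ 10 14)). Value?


Evaluate inner: (+ 10 14) = 24
Evaluate root: (- 14 24) = -10
Result: -10


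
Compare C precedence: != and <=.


'<=' is relational (level 7); '!=' is equality (level 6)
Higher level binds tighter
'<=' has higher precedence than '!='


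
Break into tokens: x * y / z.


Scan left to right, longest-match per lexeme
Tokens: ID(x), OP(*), ID(y), OP(/), ID(z)


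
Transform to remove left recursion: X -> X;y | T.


Left-recursive alternatives: X;y; non-recursive: T
Introduce X': X -> TX', X' -> ;yX' | ε


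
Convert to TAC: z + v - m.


Break into single-operator statements:
t1 = z + v
t2 = t1 - m


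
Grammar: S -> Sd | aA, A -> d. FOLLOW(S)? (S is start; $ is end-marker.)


$ ∈ FOLLOW(S). For each A -> αBβ: add FIRST(β)\{ε} to FOLLOW(B); if β nullable, add FOLLOW(A).
FOLLOW(S) = {$, d}


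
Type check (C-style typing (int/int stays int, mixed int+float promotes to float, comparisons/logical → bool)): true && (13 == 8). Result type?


Operand types: bool && bool
Rule: logical operators take bool operands and yield bool
Result type: bool


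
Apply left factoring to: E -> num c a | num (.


Common prefix: 'num'
Factored: E -> num E', E' -> c a | (


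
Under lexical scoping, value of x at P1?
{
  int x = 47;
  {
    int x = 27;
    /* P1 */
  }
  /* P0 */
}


x declared in the same block as P1
x = 27


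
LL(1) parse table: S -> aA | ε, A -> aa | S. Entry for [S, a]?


For [S, a]: 'a' ∈ FIRST(aA)
Entry: S -> aA


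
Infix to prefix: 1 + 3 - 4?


left-to-right (same/higher precedence on left): tree is (- (+ 1 3) 4)
Prefix: - + 1 3 4


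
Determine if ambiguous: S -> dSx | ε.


balanced d^n…x^n: each string has a unique parse
Unambiguous


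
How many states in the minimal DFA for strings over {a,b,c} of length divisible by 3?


Track length mod 3: states 0..2, accept at 0
Minimal DFA: 3 states


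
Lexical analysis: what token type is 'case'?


Pattern: reserved word
Type: KEYWORD


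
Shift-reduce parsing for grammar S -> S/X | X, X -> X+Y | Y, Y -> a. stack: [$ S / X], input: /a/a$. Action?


handle 'S/X' on top; lookahead ∈ FOLLOW(S) = {/, $}
Action: reduce (S -> S/X)


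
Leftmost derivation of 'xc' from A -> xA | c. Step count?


Derivation: A => xA => xc
Steps: 2


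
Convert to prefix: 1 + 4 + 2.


left-to-right (same/higher precedence on left): tree is (+ (+ 1 4) 2)
Prefix: + + 1 4 2


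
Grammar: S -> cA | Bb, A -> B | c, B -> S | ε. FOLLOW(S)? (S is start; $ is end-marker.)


$ ∈ FOLLOW(S). For each A -> αBβ: add FIRST(β)\{ε} to FOLLOW(B); if β nullable, add FOLLOW(A).
FOLLOW(S) = {$, b}


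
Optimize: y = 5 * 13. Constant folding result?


5 * 13 = 65 at compile time
Optimized: y = 65


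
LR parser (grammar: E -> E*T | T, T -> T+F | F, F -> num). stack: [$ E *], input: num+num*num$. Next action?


no handle ('E*' is not any RHS); shift 'num'
Action: shift


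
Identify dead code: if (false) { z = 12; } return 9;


condition is constant false, so the whole block is unreachable
Dead: 'if (false) { z = 12; }'


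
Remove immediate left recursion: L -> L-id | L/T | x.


Left-recursive alternatives: L-id, L/T; non-recursive: x
Introduce L': L -> xL', L' -> -idL' | /TL' | ε


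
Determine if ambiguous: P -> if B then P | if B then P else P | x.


dangling else: 'if B then if B then x else x' parses two ways
Ambiguous


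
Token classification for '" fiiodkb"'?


Pattern: double-quoted sequence
Type: STRING_LITERAL


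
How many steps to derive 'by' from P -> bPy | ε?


Derivation: P => bPy => by
Steps: 2


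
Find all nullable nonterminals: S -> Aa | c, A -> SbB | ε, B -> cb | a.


A nonterminal is nullable iff some alternative derives ε (directly, or every symbol in it is nullable)
Nullable: {A}


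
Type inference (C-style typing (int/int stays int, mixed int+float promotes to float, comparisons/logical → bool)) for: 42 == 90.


Operand types: int == int
Rule: comparison yields bool
Result type: bool


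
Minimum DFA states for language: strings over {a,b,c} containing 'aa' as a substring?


KMP-style automaton: 2 progress states + 1 absorbing accept = 3
Minimal DFA: 3 states


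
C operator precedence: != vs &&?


'!=' is equality (level 6); '&&' is logical AND (level 2)
Higher level binds tighter
'!=' has higher precedence than '&&'


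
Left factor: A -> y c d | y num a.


Common prefix: 'y'
Factored: A -> y A', A' -> c d | num a


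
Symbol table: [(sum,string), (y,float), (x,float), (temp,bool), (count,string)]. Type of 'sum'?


Lookup 'sum' → type string


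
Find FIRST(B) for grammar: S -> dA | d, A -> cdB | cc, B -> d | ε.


Per alternative of B: FIRST(d) = {d}; FIRST(ε) = {ε}
FIRST(B) = {d, ε}


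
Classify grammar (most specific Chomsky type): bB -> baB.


LHS has context (more than one symbol) and |LHS| ≤ |RHS|
Classification: Type 1 (Context-Sensitive)


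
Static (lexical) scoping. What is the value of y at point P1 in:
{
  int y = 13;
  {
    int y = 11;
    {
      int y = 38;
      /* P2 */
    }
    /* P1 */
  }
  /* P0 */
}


y declared in the same block as P1
y = 11


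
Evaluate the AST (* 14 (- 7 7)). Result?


Evaluate inner: (- 7 7) = 0
Evaluate root: (* 14 0) = 0
Result: 0


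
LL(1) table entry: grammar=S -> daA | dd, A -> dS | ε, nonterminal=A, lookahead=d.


For [A, d]: 'd' ∈ FIRST(dS)
Entry: A -> dS


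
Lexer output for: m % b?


Scan left to right, longest-match per lexeme
Tokens: ID(m), OP(%), ID(b)


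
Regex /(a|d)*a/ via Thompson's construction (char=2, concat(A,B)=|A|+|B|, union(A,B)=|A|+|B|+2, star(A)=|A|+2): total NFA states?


Syntax tree has 3 char leaf(s), 1 union(s), 1 star(s)
chars contribute 3×2 = 6; each union adds +2; each star adds +2
Total: 6 + 2 + 2 = 10 states


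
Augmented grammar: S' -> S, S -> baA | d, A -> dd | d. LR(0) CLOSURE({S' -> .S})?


Start: S' -> .S
For each item with dot before a nonterminal B, add B -> .γ for every B-production
Closure: [S' -> .S, S -> .baA, S -> .d]


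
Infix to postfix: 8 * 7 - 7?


Left to right (same or higher precedence on left)
Postfix: 8 7 * 7 -


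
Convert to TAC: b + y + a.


Break into single-operator statements:
t1 = b + y
t2 = t1 + a


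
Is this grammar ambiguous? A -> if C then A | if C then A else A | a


dangling else: 'if C then if C then a else a' parses two ways
Ambiguous


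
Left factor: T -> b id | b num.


Common prefix: 'b'
Factored: T -> b T', T' -> id | num


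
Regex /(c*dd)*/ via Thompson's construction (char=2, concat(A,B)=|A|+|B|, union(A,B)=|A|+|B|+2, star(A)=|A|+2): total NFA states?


Syntax tree has 3 char leaf(s), 0 union(s), 2 star(s)
chars contribute 3×2 = 6; each union adds +2; each star adds +2
Total: 6 + 0 + 4 = 10 states


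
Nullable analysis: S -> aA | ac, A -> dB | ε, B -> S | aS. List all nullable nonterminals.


A nonterminal is nullable iff some alternative derives ε (directly, or every symbol in it is nullable)
Nullable: {A}


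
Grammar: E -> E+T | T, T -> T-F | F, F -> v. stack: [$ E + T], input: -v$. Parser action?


'-' can extend T; shift to build T -> T-F
Action: shift


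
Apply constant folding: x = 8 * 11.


8 * 11 = 88 at compile time
Optimized: x = 88


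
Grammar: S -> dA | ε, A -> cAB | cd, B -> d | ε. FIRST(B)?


Per alternative of B: FIRST(d) = {d}; FIRST(ε) = {ε}
FIRST(B) = {d, ε}


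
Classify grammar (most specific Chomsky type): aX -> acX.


LHS has context (more than one symbol) and |LHS| ≤ |RHS|
Classification: Type 1 (Context-Sensitive)


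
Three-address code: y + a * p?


Break into single-operator statements:
t1 = a * p
t2 = y + t1


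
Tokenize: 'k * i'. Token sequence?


Scan left to right, longest-match per lexeme
Tokens: ID(k), OP(*), ID(i)


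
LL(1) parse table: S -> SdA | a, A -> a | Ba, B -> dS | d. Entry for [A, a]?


For [A, a]: 'a' ∈ FIRST(a)
Entry: A -> a


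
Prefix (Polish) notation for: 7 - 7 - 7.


left-to-right (same/higher precedence on left): tree is (- (- 7 7) 7)
Prefix: - - 7 7 7


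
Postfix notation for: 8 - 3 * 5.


* has higher precedence, evaluate 3*5 first
Postfix: 8 3 5 * -


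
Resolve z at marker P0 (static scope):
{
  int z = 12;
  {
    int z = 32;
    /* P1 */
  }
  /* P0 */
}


z declared in the same block as P0
z = 12


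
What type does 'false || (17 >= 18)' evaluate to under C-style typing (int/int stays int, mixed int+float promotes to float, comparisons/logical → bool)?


Operand types: bool || bool
Rule: logical operators take bool operands and yield bool
Result type: bool


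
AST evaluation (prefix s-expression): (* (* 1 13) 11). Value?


Evaluate inner: (* 1 13) = 13
Evaluate root: (* 13 11) = 143
Result: 143


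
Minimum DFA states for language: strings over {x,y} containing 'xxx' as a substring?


KMP-style automaton: 3 progress states + 1 absorbing accept = 4
Minimal DFA: 4 states


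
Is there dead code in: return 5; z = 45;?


statement follows a return and is unreachable
Dead: 'z = 45'


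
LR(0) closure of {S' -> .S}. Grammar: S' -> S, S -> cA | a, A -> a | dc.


Start: S' -> .S
For each item with dot before a nonterminal B, add B -> .γ for every B-production
Closure: [S' -> .S, S -> .cA, S -> .a]


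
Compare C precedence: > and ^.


'>' is relational (level 7); '^' is bitwise XOR (level 4)
Higher level binds tighter
'>' has higher precedence than '^'


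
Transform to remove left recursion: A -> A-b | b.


Left-recursive alternatives: A-b; non-recursive: b
Introduce A': A -> bA', A' -> -bA' | ε


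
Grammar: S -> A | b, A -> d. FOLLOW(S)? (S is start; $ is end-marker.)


$ ∈ FOLLOW(S). For each A -> αBβ: add FIRST(β)\{ε} to FOLLOW(B); if β nullable, add FOLLOW(A).
FOLLOW(S) = {$}


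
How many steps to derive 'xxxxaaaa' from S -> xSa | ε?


Derivation: S => xSa => xxSaa => xxxSaaa => xxxxSaaaa => xxxxaaaa
Steps: 5


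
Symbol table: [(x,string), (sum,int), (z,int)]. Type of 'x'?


Lookup 'x' → type string


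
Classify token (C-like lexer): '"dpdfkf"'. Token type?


Pattern: double-quoted sequence
Type: STRING_LITERAL


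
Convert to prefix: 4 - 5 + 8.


left-to-right (same/higher precedence on left): tree is (+ (- 4 5) 8)
Prefix: + - 4 5 8


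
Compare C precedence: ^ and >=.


'>=' is relational (level 7); '^' is bitwise XOR (level 4)
Higher level binds tighter
'>=' has higher precedence than '^'


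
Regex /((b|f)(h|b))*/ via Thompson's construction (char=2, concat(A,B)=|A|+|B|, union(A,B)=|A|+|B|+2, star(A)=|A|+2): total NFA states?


Syntax tree has 4 char leaf(s), 2 union(s), 1 star(s)
chars contribute 4×2 = 8; each union adds +2; each star adds +2
Total: 8 + 4 + 2 = 14 states


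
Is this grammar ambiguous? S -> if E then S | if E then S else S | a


dangling else: 'if E then if E then a else a' parses two ways
Ambiguous


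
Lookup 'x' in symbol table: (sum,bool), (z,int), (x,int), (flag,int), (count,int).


Lookup 'x' → type int


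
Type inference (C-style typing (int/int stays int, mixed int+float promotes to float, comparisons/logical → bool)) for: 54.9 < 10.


Operand types: float < int
Rule: comparison yields bool
Result type: bool


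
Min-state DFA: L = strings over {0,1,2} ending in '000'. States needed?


Track the longest suffix of input matching a prefix of '000': 4 classes (prefixes of length 0..3)
Minimal DFA: 4 states


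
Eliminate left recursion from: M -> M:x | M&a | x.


Left-recursive alternatives: M:x, M&a; non-recursive: x
Introduce M': M -> xM', M' -> :xM' | &aM' | ε


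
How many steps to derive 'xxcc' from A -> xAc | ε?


Derivation: A => xAc => xxAcc => xxcc
Steps: 3


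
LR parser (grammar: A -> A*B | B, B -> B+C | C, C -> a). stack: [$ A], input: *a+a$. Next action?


shift '*' to continue A -> A*B
Action: shift


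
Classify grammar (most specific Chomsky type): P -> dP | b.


Right-linear: every RHS is a terminal or a terminal followed by one nonterminal
Classification: Type 3 (Regular)


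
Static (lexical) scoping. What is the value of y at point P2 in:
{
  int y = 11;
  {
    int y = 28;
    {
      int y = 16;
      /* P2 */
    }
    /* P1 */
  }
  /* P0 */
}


y declared in the same block as P2
y = 16


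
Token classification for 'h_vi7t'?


Pattern: letter/underscore followed by alphanumerics, not a keyword
Type: IDENTIFIER


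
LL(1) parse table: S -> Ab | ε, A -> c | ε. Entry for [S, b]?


For [S, b]: 'b' ∈ FIRST(Ab)
Entry: S -> Ab


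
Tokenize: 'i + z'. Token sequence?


Scan left to right, longest-match per lexeme
Tokens: ID(i), OP(+), ID(z)


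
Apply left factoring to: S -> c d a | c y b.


Common prefix: 'c'
Factored: S -> c S', S' -> d a | y b


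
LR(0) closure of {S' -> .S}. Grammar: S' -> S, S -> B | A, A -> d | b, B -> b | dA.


Start: S' -> .S
For each item with dot before a nonterminal B, add B -> .γ for every B-production
Closure: [S' -> .S, S -> .B, S -> .A, B -> .b, B -> .dA, A -> .d, A -> .b]


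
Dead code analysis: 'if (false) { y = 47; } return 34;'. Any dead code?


condition is constant false, so the whole block is unreachable
Dead: 'if (false) { y = 47; }'


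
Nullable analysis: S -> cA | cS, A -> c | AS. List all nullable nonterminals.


A nonterminal is nullable iff some alternative derives ε (directly, or every symbol in it is nullable)
Nullable: {}


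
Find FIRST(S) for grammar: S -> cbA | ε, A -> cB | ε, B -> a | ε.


Per alternative of S: FIRST(cbA) = {c}; FIRST(ε) = {ε}
FIRST(S) = {c, ε}


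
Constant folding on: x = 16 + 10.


16 + 10 = 26 at compile time
Optimized: x = 26


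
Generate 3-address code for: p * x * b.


Break into single-operator statements:
t1 = p * x
t2 = t1 * b


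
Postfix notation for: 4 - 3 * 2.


* has higher precedence, evaluate 3*2 first
Postfix: 4 3 2 * -


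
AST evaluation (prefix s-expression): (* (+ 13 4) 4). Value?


Evaluate inner: (+ 13 4) = 17
Evaluate root: (* 17 4) = 68
Result: 68


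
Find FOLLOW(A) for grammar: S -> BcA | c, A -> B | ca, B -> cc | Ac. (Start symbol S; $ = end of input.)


$ ∈ FOLLOW(S). For each A -> αBβ: add FIRST(β)\{ε} to FOLLOW(B); if β nullable, add FOLLOW(A).
FOLLOW(A) = {$, c}


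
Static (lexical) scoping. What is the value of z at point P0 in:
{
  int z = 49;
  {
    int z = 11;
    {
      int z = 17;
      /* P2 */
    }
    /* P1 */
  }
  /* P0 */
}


z declared in the same block as P0
z = 49


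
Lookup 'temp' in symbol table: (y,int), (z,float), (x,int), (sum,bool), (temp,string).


Lookup 'temp' → type string


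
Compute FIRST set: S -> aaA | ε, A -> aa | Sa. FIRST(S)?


Per alternative of S: FIRST(aaA) = {a}; FIRST(ε) = {ε}
FIRST(S) = {a, ε}


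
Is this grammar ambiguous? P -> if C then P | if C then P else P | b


dangling else: 'if C then if C then b else b' parses two ways
Ambiguous


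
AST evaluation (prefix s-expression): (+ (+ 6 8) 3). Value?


Evaluate inner: (+ 6 8) = 14
Evaluate root: (+ 14 3) = 17
Result: 17


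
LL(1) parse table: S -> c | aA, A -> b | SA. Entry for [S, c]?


For [S, c]: 'c' ∈ FIRST(c)
Entry: S -> c


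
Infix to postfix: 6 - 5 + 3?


Left to right (same or higher precedence on left)
Postfix: 6 5 - 3 +


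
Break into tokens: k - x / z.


Scan left to right, longest-match per lexeme
Tokens: ID(k), OP(-), ID(x), OP(/), ID(z)


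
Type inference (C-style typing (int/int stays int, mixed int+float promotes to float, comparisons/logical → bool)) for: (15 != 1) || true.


Operand types: bool || bool
Rule: logical operators take bool operands and yield bool
Result type: bool


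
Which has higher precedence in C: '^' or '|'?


'^' is bitwise XOR (level 4); '|' is bitwise OR (level 3)
Higher level binds tighter
'^' has higher precedence than '|'


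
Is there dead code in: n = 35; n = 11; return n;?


first assignment to n is overwritten before any read
Dead: 'n = 35'


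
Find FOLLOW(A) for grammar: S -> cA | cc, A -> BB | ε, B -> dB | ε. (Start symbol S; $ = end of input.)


$ ∈ FOLLOW(S). For each A -> αBβ: add FIRST(β)\{ε} to FOLLOW(B); if β nullable, add FOLLOW(A).
FOLLOW(A) = {$}


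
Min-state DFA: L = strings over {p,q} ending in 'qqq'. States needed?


Track the longest suffix of input matching a prefix of 'qqq': 4 classes (prefixes of length 0..3)
Minimal DFA: 4 states


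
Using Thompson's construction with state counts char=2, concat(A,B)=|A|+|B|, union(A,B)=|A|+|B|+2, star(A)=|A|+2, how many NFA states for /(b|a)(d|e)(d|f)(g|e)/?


Syntax tree has 8 char leaf(s), 4 union(s), 0 star(s)
chars contribute 8×2 = 16; each union adds +2; each star adds +2
Total: 16 + 8 + 0 = 24 states


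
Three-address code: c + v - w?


Break into single-operator statements:
t1 = c + v
t2 = t1 - w


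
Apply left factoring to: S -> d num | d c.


Common prefix: 'd'
Factored: S -> d S', S' -> num | c


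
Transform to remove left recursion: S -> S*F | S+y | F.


Left-recursive alternatives: S*F, S+y; non-recursive: F
Introduce S': S -> FS', S' -> *FS' | +yS' | ε


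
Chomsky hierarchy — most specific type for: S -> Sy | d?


Left-linear: every RHS is a terminal or one nonterminal followed by a terminal
Classification: Type 3 (Regular)


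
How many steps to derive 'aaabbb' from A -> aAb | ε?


Derivation: A => aAb => aaAbb => aaaAbbb => aaabbb
Steps: 4


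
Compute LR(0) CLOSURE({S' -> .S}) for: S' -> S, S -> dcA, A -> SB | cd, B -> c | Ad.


Start: S' -> .S
For each item with dot before a nonterminal B, add B -> .γ for every B-production
Closure: [S' -> .S, S -> .dcA]


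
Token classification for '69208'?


Pattern: digits only
Type: INTEGER_LITERAL


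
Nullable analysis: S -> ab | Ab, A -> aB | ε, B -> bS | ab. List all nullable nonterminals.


A nonterminal is nullable iff some alternative derives ε (directly, or every symbol in it is nullable)
Nullable: {A}


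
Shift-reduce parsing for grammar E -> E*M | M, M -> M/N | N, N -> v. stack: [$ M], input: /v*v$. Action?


shift '/' to continue M -> M/N
Action: shift


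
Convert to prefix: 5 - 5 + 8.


left-to-right (same/higher precedence on left): tree is (+ (- 5 5) 8)
Prefix: + - 5 5 8


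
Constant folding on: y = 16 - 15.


16 - 15 = 1 at compile time
Optimized: y = 1


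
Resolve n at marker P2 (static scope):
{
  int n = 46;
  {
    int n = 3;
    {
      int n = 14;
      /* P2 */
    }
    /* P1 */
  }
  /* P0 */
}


n declared in the same block as P2
n = 14


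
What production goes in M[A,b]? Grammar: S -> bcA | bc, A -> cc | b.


For [A, b]: 'b' ∈ FIRST(b)
Entry: A -> b


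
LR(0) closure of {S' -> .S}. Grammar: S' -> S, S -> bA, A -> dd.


Start: S' -> .S
For each item with dot before a nonterminal B, add B -> .γ for every B-production
Closure: [S' -> .S, S -> .bA]


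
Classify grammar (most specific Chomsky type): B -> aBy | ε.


Single nonterminal LHS, but a^n y^n is not regular
Classification: Type 2 (Context-Free)


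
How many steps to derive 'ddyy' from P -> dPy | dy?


Derivation: P => dPy => ddyy
Steps: 2


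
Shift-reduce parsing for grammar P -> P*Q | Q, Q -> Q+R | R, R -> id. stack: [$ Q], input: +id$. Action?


shift '+' to continue Q -> Q+R
Action: shift


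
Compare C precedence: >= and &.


'>=' is relational (level 7); '&' is bitwise AND (level 5)
Higher level binds tighter
'>=' has higher precedence than '&'


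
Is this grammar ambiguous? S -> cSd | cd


balanced c^n…d^n: each string has a unique parse
Unambiguous


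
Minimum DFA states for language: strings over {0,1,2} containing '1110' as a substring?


KMP-style automaton: 4 progress states + 1 absorbing accept = 5
Minimal DFA: 5 states


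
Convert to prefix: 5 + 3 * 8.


'*' binds tighter: tree is (+ 5 (* 3 8))
Prefix: + 5 * 3 8


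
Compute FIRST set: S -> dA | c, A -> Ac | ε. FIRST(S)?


Per alternative of S: FIRST(dA) = {d}; FIRST(c) = {c}
FIRST(S) = {c, d}


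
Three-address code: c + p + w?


Break into single-operator statements:
t1 = c + p
t2 = t1 + w


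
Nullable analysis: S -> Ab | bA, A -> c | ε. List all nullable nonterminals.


A nonterminal is nullable iff some alternative derives ε (directly, or every symbol in it is nullable)
Nullable: {A}


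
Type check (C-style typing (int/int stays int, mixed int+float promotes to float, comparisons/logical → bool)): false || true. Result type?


Operand types: bool || bool
Rule: logical operators take bool operands and yield bool
Result type: bool


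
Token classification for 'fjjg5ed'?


Pattern: letter/underscore followed by alphanumerics, not a keyword
Type: IDENTIFIER


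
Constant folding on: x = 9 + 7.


9 + 7 = 16 at compile time
Optimized: x = 16
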